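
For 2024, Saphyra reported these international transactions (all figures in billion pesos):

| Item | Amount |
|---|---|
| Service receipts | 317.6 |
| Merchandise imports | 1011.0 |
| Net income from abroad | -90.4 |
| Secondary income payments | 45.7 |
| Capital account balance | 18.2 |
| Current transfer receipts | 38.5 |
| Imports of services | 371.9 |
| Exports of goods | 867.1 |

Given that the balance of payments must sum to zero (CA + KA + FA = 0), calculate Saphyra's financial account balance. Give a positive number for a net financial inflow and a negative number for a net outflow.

277.6

Goods balance = 867.1 - 1011.0 = -143.9
Services balance = 317.6 - 371.9 = -54.3
Trade balance (goods + services) = -143.9 + (-54.3) = -198.2
Net primary income = -90.4
Net secondary income = 38.5 - 45.7 = -7.2
Current account = -198.2 + (-90.4) + (-7.2) = -295.8
Financial account = -(-295.8 + 18.2) = 277.6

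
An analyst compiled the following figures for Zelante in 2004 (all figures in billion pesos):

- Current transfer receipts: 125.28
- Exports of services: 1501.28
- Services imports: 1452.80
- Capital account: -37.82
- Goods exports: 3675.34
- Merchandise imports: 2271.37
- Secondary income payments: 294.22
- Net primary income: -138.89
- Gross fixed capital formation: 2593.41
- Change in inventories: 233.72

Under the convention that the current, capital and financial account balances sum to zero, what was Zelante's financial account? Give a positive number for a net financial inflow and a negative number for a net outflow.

Goods balance = 3675.34 - 2271.37 = 1403.97
Services balance = 1501.28 - 1452.80 = 48.48
Trade balance (goods + services) = 1403.97 + 48.48 = 1452.45
Net primary income = -138.89
Net secondary income = 125.28 - 294.22 = -168.94
Current account = 1452.45 + (-138.89) + (-168.94) = 1144.62
Financial account = -(1144.62 + (-37.82)) = -1106.80

-1106.80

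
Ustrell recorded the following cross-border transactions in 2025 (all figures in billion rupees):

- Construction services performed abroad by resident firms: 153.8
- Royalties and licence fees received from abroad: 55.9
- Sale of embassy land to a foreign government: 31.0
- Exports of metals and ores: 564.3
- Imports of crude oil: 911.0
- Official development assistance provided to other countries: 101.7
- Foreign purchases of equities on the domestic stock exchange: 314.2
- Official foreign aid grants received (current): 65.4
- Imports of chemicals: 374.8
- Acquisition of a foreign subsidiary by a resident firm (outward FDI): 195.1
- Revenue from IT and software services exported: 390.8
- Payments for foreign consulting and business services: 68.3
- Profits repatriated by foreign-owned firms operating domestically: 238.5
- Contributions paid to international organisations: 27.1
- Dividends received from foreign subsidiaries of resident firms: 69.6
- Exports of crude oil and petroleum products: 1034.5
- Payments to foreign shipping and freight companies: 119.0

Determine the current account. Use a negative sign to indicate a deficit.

493.9

Goods: 564.3 + 1034.5 - 911.0 - 374.8 = 313.0
Services: 390.8 + 55.9 - 119.0 - 68.3 + 153.8 = 413.2
Primary income: 69.6 - 238.5 = -168.9
Secondary income: -101.7 - 27.1 + 65.4 = -63.4
Current account = 313.0 + 413.2 + (-168.9) + (-63.4) = 493.9
(Excluded from the current account — capital account: sale of embassy land to a foreign government 31.0; financial account: foreign purchases of equities on the domestic stock exchange 314.2, acquisition of a foreign subsidiary by a resident firm (outward FDI) 195.1.)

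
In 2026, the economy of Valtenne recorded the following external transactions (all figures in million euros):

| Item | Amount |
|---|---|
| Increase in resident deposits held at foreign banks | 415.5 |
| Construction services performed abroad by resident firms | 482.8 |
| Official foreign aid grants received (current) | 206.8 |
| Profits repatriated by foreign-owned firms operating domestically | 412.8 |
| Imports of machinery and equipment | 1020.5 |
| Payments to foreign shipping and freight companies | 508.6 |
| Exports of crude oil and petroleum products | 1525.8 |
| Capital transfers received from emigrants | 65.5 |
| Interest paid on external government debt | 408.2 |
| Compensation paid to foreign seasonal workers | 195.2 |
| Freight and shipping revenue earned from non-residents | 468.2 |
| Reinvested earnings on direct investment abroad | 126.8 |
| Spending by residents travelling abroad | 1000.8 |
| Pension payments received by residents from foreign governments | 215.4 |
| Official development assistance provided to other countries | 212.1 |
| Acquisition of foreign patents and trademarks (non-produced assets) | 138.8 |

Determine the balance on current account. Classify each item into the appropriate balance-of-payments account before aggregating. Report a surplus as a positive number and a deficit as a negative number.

-732.4

Goods: -1020.5 + 1525.8 = 505.3
Services: -508.6 + 482.8 - 1000.8 + 468.2 = -558.4
Primary income: -412.8 - 408.2 + 126.8 - 195.2 = -889.4
Secondary income: -212.1 + 206.8 + 215.4 = 210.1
Current account = 505.3 + (-558.4) + (-889.4) + 210.1 = -732.4
(Excluded from the current account — financial account: increase in resident deposits held at foreign banks 415.5; capital account: capital transfers received from emigrants 65.5, acquisition of foreign patents and trademarks (non-produced assets) 138.8.)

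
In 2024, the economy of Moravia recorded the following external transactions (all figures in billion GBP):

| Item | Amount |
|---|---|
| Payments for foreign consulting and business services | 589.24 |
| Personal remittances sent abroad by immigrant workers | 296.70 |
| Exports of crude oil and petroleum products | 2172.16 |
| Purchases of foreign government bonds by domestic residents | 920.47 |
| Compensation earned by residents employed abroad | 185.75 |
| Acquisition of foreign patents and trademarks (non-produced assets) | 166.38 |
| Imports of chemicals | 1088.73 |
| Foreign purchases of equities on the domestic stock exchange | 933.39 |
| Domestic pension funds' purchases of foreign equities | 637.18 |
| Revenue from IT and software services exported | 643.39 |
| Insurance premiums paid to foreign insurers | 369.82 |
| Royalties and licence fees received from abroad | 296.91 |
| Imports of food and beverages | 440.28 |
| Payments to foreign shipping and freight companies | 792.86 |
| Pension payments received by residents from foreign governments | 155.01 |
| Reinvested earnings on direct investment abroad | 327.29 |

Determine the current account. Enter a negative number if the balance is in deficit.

Goods: -1088.73 - 440.28 + 2172.16 = 643.15
Services: 643.39 - 792.86 - 589.24 + 296.91 - 369.82 = -811.62
Primary income: 327.29 + 185.75 = 513.04
Secondary income: 155.01 - 296.70 = -141.69
Current account = 643.15 + (-811.62) + 513.04 + (-141.69) = 202.88
(Excluded from the current account — financial account: purchases of foreign government bonds by domestic residents 920.47, foreign purchases of equities on the domestic stock exchange 933.39, domestic pension funds' purchases of foreign equities 637.18; capital account: acquisition of foreign patents and trademarks (non-produced assets) 166.38.)

202.88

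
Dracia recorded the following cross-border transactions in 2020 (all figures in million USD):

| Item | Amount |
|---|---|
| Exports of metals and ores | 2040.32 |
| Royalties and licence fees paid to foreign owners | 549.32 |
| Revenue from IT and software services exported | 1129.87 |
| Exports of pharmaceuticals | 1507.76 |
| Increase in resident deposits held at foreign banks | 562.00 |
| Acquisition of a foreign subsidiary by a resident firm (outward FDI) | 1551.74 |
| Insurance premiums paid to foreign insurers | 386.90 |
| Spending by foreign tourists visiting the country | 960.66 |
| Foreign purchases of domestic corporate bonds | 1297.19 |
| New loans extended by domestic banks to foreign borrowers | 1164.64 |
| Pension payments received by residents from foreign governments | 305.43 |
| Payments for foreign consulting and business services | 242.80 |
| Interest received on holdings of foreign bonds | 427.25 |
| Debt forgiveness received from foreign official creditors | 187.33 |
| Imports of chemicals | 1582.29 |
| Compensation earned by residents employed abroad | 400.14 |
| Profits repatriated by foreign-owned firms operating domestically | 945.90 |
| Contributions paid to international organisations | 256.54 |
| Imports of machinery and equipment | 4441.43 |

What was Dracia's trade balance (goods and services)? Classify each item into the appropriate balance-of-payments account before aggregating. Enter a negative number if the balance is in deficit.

Goods: 2040.32 - 1582.29 - 4441.43 + 1507.76 = -2475.64
Services: -242.80 - 386.90 + 960.66 - 549.32 + 1129.87 = 911.51
Trade balance = -2475.64 + 911.51 = -1564.13
(Excluded from the trade balance — financial account: increase in resident deposits held at foreign banks 562.00, acquisition of a foreign subsidiary by a resident firm (outward FDI) 1551.74, foreign purchases of domestic corporate bonds 1297.19, new loans extended by domestic banks to foreign borrowers 1164.64; secondary income: pension payments received by residents from foreign governments 305.43, contributions paid to international organisations 256.54; primary income: interest received on holdings of foreign bonds 427.25, compensation earned by residents employed abroad 400.14, profits repatriated by foreign-owned firms operating domestically 945.90; capital account: debt forgiveness received from foreign official creditors 187.33.)

-1564.13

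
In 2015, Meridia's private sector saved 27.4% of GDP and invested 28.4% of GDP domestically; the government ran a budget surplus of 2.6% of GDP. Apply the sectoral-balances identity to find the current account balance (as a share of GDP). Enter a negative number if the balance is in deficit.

1.6

By the sectoral-balances identity, CA = (S_private - I) + (T - G).
Private balance = 27.4 - 28.4 = -1.0
Government balance (T - G) = 2.6
CA = -1.0 + 2.6 = 1.6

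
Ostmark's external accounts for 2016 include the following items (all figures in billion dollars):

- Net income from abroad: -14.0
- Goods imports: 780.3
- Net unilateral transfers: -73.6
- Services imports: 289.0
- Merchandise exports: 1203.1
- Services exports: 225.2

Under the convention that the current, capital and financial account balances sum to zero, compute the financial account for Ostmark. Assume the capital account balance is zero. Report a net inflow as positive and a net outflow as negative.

Goods balance = 1203.1 - 780.3 = 422.8
Services balance = 225.2 - 289.0 = -63.8
Trade balance (goods + services) = 422.8 + (-63.8) = 359.0
Net primary income = -14.0
Net secondary income = -73.6
Current account = 359.0 + (-14.0) + (-73.6) = 271.4
Financial account = -(271.4) = -271.4

-271.4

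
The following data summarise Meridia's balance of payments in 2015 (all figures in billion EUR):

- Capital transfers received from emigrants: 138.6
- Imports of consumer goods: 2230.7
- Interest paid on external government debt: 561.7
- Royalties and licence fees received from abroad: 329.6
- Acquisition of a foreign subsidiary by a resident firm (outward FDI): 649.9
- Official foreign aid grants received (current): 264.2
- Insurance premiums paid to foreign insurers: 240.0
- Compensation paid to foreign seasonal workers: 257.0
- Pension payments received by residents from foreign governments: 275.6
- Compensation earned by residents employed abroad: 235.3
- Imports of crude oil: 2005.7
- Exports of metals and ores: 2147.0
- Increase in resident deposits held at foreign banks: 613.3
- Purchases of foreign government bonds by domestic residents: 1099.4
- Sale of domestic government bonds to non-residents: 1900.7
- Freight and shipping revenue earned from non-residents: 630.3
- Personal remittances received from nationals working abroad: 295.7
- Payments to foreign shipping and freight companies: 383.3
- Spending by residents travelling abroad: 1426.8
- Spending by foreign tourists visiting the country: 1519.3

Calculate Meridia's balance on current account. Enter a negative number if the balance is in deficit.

-1408.2

Goods: -2005.7 + 2147.0 - 2230.7 = -2089.4
Services: 329.6 - 383.3 + 630.3 - 240.0 - 1426.8 + 1519.3 = 429.1
Primary income: 235.3 - 257.0 - 561.7 = -583.4
Secondary income: 275.6 + 295.7 + 264.2 = 835.5
Current account = (-2089.4) + 429.1 + (-583.4) + 835.5 = -1408.2
(Excluded from the current account — capital account: capital transfers received from emigrants 138.6; financial account: acquisition of a foreign subsidiary by a resident firm (outward FDI) 649.9, increase in resident deposits held at foreign banks 613.3, purchases of foreign government bonds by domestic residents 1099.4, sale of domestic government bonds to non-residents 1900.7.)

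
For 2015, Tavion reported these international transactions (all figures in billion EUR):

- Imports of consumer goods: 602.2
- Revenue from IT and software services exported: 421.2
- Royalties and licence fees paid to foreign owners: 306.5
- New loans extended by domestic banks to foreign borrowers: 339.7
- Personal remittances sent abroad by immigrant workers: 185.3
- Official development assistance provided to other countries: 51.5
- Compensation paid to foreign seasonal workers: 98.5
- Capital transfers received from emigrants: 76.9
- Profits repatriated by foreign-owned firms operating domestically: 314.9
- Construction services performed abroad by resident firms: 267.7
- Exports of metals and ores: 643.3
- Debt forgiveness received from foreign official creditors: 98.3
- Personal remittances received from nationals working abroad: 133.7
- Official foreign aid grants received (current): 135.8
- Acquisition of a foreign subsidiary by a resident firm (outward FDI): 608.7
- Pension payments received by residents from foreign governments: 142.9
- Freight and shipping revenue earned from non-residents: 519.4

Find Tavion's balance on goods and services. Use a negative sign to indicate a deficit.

942.9

Goods: -602.2 + 643.3 = 41.1
Services: -306.5 + 519.4 + 267.7 + 421.2 = 901.8
Trade balance = 41.1 + 901.8 = 942.9
(Excluded from the trade balance — financial account: new loans extended by domestic banks to foreign borrowers 339.7, acquisition of a foreign subsidiary by a resident firm (outward FDI) 608.7; secondary income: personal remittances sent abroad by immigrant workers 185.3, official development assistance provided to other countries 51.5, personal remittances received from nationals working abroad 133.7, official foreign aid grants received (current) 135.8, pension payments received by residents from foreign governments 142.9; primary income: compensation paid to foreign seasonal workers 98.5, profits repatriated by foreign-owned firms operating domestically 314.9; capital account: capital transfers received from emigrants 76.9, debt forgiveness received from foreign official creditors 98.3.)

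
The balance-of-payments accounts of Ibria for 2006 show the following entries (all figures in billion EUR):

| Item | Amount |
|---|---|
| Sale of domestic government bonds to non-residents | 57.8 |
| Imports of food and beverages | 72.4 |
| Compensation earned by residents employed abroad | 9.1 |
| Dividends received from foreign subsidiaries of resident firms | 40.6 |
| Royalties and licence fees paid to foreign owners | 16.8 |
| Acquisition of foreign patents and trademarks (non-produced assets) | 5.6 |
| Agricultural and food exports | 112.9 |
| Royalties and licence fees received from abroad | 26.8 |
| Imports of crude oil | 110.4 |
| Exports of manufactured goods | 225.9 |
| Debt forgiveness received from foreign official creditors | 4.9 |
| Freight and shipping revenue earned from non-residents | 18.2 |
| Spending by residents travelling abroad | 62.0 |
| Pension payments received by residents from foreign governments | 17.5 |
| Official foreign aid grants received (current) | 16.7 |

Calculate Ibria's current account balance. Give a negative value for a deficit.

Goods: 112.9 + 225.9 - 110.4 - 72.4 = 156.0
Services: 18.2 + 26.8 - 62.0 - 16.8 = -33.8
Primary income: 40.6 + 9.1 = 49.7
Secondary income: 16.7 + 17.5 = 34.2
Current account = 156.0 + (-33.8) + 49.7 + 34.2 = 206.1
(Excluded from the current account — financial account: sale of domestic government bonds to non-residents 57.8; capital account: acquisition of foreign patents and trademarks (non-produced assets) 5.6, debt forgiveness received from foreign official creditors 4.9.)

206.1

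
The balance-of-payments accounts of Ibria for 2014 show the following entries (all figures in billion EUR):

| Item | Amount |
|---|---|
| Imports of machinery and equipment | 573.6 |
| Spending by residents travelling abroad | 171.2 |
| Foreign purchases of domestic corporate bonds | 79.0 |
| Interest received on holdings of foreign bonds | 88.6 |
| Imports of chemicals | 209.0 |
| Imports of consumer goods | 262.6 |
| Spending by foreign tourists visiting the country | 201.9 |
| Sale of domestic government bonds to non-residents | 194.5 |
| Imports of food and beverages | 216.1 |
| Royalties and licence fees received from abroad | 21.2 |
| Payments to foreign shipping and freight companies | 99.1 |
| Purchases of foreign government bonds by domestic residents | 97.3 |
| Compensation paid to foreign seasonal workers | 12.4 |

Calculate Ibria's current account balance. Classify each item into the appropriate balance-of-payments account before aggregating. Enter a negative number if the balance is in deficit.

-1232.3

Goods: -209.0 - 216.1 - 573.6 - 262.6 = -1261.3
Services: 201.9 - 171.2 - 99.1 + 21.2 = -47.2
Primary income: 88.6 - 12.4 = 76.2
Current account = (-1261.3) + (-47.2) + 76.2 = -1232.3
(Excluded from the current account — financial account: foreign purchases of domestic corporate bonds 79.0, sale of domestic government bonds to non-residents 194.5, purchases of foreign government bonds by domestic residents 97.3.)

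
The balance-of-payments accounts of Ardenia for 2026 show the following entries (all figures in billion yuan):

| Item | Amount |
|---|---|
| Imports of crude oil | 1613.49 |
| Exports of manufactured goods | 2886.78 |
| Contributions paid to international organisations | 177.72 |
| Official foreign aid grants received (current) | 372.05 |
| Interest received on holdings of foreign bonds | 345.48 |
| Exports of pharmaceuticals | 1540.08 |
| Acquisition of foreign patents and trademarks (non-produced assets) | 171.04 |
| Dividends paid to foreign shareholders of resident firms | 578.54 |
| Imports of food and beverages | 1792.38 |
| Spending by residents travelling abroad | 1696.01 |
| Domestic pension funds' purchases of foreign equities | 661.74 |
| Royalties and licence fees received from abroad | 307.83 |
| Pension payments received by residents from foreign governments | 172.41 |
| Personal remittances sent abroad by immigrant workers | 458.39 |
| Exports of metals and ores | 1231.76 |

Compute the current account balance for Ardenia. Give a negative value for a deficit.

539.86

Goods: 1540.08 + 2886.78 - 1792.38 - 1613.49 + 1231.76 = 2252.75
Services: 307.83 - 1696.01 = -1388.18
Primary income: -578.54 + 345.48 = -233.06
Secondary income: 372.05 - 177.72 + 172.41 - 458.39 = -91.65
Current account = 2252.75 + (-1388.18) + (-233.06) + (-91.65) = 539.86
(Excluded from the current account — capital account: acquisition of foreign patents and trademarks (non-produced assets) 171.04; financial account: domestic pension funds' purchases of foreign equities 661.74.)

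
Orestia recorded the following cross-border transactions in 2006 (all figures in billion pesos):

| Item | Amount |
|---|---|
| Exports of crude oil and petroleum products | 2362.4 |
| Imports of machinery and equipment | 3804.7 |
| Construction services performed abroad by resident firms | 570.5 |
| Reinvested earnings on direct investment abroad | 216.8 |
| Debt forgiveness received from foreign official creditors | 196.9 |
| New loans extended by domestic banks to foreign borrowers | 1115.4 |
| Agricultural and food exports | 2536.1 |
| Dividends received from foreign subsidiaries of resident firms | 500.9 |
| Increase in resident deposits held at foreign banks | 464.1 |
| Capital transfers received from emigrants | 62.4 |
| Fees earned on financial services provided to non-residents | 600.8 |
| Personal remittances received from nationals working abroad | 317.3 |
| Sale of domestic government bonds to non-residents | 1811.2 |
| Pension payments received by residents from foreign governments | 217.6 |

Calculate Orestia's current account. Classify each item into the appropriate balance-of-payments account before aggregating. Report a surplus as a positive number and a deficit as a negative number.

Goods: 2362.4 + 2536.1 - 3804.7 = 1093.8
Services: 570.5 + 600.8 = 1171.3
Primary income: 216.8 + 500.9 = 717.7
Secondary income: 317.3 + 217.6 = 534.9
Current account = 1093.8 + 1171.3 + 717.7 + 534.9 = 3517.7
(Excluded from the current account — capital account: debt forgiveness received from foreign official creditors 196.9, capital transfers received from emigrants 62.4; financial account: new loans extended by domestic banks to foreign borrowers 1115.4, increase in resident deposits held at foreign banks 464.1, sale of domestic government bonds to non-residents 1811.2.)

3517.7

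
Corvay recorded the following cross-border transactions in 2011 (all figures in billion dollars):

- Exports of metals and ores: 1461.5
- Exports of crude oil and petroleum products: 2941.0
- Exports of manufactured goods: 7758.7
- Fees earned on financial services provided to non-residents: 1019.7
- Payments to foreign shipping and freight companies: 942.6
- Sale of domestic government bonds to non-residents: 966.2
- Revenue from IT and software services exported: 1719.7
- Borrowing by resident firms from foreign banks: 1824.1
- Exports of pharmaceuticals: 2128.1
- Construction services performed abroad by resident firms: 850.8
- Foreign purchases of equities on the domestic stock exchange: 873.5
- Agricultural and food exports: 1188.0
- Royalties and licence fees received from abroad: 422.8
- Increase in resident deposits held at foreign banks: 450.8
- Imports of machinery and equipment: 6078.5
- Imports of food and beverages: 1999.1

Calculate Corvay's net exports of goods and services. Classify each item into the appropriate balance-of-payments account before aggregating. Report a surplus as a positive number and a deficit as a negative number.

10470.1

Goods: -6078.5 + 1461.5 + 7758.7 + 2128.1 - 1999.1 + 1188.0 + 2941.0 = 7399.7
Services: 1019.7 + 422.8 + 850.8 - 942.6 + 1719.7 = 3070.4
Trade balance = 7399.7 + 3070.4 = 10470.1
(Excluded from the trade balance — financial account: sale of domestic government bonds to non-residents 966.2, borrowing by resident firms from foreign banks 1824.1, foreign purchases of equities on the domestic stock exchange 873.5, increase in resident deposits held at foreign banks 450.8.)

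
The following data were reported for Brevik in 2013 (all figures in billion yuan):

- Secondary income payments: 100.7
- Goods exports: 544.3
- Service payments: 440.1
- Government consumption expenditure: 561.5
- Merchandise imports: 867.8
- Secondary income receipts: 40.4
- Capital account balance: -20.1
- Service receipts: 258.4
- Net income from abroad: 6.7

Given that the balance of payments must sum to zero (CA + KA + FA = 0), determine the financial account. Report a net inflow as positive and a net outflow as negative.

Goods balance = 544.3 - 867.8 = -323.5
Services balance = 258.4 - 440.1 = -181.7
Trade balance (goods + services) = -323.5 + (-181.7) = -505.2
Net primary income = 6.7
Net secondary income = 40.4 - 100.7 = -60.3
Current account = -505.2 + 6.7 + (-60.3) = -558.8
Financial account = -(-558.8 + (-20.1)) = 578.9

578.9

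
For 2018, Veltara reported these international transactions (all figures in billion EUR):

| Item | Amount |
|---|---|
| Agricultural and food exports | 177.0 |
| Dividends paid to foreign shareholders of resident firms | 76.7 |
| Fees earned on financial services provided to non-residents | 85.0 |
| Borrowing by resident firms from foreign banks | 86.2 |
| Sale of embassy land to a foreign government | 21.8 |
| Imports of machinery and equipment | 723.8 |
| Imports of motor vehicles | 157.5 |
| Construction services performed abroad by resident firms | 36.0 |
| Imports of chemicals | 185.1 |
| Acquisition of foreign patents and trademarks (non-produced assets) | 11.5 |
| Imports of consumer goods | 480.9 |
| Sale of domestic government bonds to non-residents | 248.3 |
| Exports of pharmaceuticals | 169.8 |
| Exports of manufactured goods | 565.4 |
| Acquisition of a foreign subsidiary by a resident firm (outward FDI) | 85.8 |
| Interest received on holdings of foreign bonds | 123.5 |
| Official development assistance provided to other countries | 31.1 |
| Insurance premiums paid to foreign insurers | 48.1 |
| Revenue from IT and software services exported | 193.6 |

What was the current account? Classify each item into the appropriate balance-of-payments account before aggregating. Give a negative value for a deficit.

-352.9

Goods: -157.5 - 480.9 + 565.4 + 169.8 - 723.8 + 177.0 - 185.1 = -635.1
Services: 193.6 + 85.0 + 36.0 - 48.1 = 266.5
Primary income: -76.7 + 123.5 = 46.8
Secondary income: -31.1
Current account = (-635.1) + 266.5 + 46.8 + (-31.1) = -352.9
(Excluded from the current account — financial account: borrowing by resident firms from foreign banks 86.2, sale of domestic government bonds to non-residents 248.3, acquisition of a foreign subsidiary by a resident firm (outward FDI) 85.8; capital account: sale of embassy land to a foreign government 21.8, acquisition of foreign patents and trademarks (non-produced assets) 11.5.)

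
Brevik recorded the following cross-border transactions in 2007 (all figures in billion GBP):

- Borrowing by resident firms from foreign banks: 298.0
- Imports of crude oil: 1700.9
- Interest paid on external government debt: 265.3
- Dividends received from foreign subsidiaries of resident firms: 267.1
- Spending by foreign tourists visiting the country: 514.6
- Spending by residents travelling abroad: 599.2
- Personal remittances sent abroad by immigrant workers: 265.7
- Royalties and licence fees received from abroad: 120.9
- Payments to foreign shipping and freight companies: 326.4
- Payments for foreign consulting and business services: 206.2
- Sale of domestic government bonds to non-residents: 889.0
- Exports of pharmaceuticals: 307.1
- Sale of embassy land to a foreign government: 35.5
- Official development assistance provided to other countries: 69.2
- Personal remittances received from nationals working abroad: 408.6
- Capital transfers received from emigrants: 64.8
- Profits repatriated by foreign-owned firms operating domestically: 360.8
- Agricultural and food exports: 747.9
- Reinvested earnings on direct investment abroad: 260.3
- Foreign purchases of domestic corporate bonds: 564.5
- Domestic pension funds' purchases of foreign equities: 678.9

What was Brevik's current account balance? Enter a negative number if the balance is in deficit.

-1167.2

Goods: 747.9 - 1700.9 + 307.1 = -645.9
Services: 120.9 - 599.2 - 206.2 - 326.4 + 514.6 = -496.3
Primary income: -265.3 - 360.8 + 260.3 + 267.1 = -98.7
Secondary income: -69.2 + 408.6 - 265.7 = 73.7
Current account = (-645.9) + (-496.3) + (-98.7) + 73.7 = -1167.2
(Excluded from the current account — financial account: borrowing by resident firms from foreign banks 298.0, sale of domestic government bonds to non-residents 889.0, foreign purchases of domestic corporate bonds 564.5, domestic pension funds' purchases of foreign equities 678.9; capital account: sale of embassy land to a foreign government 35.5, capital transfers received from emigrants 64.8.)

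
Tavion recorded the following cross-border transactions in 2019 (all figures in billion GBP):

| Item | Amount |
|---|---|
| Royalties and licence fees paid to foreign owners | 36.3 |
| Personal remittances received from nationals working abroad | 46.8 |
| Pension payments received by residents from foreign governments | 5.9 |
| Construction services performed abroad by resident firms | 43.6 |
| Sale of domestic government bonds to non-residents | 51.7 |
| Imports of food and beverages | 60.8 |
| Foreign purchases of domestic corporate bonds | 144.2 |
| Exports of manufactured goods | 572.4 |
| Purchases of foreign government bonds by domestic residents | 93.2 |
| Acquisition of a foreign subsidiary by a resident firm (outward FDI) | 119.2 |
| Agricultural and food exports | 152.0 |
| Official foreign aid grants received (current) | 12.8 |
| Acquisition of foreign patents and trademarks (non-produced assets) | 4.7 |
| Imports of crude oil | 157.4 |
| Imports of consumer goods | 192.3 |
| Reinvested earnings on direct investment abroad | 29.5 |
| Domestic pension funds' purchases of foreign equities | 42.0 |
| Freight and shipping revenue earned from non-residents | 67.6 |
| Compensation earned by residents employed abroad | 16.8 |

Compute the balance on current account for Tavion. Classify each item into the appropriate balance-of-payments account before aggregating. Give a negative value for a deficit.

Goods: 152.0 - 60.8 + 572.4 - 192.3 - 157.4 = 313.9
Services: 43.6 - 36.3 + 67.6 = 74.9
Primary income: 29.5 + 16.8 = 46.3
Secondary income: 46.8 + 12.8 + 5.9 = 65.5
Current account = 313.9 + 74.9 + 46.3 + 65.5 = 500.6
(Excluded from the current account — financial account: sale of domestic government bonds to non-residents 51.7, foreign purchases of domestic corporate bonds 144.2, purchases of foreign government bonds by domestic residents 93.2, acquisition of a foreign subsidiary by a resident firm (outward FDI) 119.2, domestic pension funds' purchases of foreign equities 42.0; capital account: acquisition of foreign patents and trademarks (non-produced assets) 4.7.)

500.6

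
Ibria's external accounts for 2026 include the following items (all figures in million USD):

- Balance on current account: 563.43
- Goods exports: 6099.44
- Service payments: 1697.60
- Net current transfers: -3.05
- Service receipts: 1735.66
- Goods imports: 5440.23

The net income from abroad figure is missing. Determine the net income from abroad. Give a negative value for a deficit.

-130.79

Current account = goods balance + services balance + net primary income + net secondary income
Sum of the known components = 694.22
Net income from abroad = CA - (known components) = 563.43 - 694.22 = -130.79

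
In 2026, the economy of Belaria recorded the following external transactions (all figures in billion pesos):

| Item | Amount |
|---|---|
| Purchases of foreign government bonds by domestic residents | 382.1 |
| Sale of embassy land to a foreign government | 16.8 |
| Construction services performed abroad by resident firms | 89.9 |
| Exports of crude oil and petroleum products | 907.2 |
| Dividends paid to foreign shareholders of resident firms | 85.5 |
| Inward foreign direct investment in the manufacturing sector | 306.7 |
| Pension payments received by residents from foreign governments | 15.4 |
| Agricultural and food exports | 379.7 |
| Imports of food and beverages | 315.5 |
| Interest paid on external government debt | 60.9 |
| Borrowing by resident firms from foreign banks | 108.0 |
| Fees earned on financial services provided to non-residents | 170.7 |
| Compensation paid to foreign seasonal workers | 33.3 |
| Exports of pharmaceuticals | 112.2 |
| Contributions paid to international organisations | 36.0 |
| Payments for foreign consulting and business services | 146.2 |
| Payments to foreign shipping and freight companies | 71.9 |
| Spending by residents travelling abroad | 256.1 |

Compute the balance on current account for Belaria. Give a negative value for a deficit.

Goods: -315.5 + 907.2 + 112.2 + 379.7 = 1083.6
Services: 170.7 - 146.2 - 256.1 - 71.9 + 89.9 = -213.6
Primary income: -85.5 - 60.9 - 33.3 = -179.7
Secondary income: -36.0 + 15.4 = -20.6
Current account = 1083.6 + (-213.6) + (-179.7) + (-20.6) = 669.7
(Excluded from the current account — financial account: purchases of foreign government bonds by domestic residents 382.1, inward foreign direct investment in the manufacturing sector 306.7, borrowing by resident firms from foreign banks 108.0; capital account: sale of embassy land to a foreign government 16.8.)

669.7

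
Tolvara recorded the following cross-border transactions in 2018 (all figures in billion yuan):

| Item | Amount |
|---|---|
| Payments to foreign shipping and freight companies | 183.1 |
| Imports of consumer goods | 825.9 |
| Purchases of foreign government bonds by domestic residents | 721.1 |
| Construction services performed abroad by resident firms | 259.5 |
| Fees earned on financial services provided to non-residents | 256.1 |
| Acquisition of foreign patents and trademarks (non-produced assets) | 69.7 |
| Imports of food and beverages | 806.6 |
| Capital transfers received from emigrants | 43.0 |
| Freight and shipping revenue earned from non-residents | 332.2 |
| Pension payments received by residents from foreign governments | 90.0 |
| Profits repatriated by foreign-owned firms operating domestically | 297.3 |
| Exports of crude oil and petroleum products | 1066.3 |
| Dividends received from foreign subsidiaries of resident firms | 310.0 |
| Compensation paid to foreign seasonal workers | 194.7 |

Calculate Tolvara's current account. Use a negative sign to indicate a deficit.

Goods: -806.6 - 825.9 + 1066.3 = -566.2
Services: -183.1 + 256.1 + 332.2 + 259.5 = 664.7
Primary income: -194.7 - 297.3 + 310.0 = -182.0
Secondary income: 90.0
Current account = (-566.2) + 664.7 + (-182.0) + 90.0 = 6.5
(Excluded from the current account — financial account: purchases of foreign government bonds by domestic residents 721.1; capital account: acquisition of foreign patents and trademarks (non-produced assets) 69.7, capital transfers received from emigrants 43.0.)

6.5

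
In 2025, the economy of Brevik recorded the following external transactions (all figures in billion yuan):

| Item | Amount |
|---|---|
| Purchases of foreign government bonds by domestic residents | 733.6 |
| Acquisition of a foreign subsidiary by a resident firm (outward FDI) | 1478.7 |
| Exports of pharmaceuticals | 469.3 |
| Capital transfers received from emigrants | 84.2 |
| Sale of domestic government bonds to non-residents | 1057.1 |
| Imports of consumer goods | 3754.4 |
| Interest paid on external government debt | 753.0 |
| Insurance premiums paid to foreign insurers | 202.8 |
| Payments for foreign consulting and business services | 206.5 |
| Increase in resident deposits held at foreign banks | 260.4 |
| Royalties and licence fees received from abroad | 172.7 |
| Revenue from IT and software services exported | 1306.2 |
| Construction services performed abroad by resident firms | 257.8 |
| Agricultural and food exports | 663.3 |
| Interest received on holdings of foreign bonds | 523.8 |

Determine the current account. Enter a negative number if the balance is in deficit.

Goods: 469.3 + 663.3 - 3754.4 = -2621.8
Services: 172.7 - 206.5 + 257.8 + 1306.2 - 202.8 = 1327.4
Primary income: 523.8 - 753.0 = -229.2
Current account = (-2621.8) + 1327.4 + (-229.2) = -1523.6
(Excluded from the current account — financial account: purchases of foreign government bonds by domestic residents 733.6, acquisition of a foreign subsidiary by a resident firm (outward FDI) 1478.7, sale of domestic government bonds to non-residents 1057.1, increase in resident deposits held at foreign banks 260.4; capital account: capital transfers received from emigrants 84.2.)

-1523.6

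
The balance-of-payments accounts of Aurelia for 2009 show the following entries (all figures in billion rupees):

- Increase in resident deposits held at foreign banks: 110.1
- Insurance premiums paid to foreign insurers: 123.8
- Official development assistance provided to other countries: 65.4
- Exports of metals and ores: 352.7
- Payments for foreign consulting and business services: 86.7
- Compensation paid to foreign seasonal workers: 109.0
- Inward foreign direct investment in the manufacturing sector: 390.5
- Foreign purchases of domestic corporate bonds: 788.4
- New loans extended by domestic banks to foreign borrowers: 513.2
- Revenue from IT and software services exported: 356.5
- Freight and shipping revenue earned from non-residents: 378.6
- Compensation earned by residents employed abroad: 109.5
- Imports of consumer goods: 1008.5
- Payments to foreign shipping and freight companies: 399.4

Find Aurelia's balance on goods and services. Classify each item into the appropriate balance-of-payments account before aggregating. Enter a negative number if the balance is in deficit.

-530.6

Goods: 352.7 - 1008.5 = -655.8
Services: -123.8 + 356.5 + 378.6 - 86.7 - 399.4 = 125.2
Trade balance = -655.8 + 125.2 = -530.6
(Excluded from the trade balance — financial account: increase in resident deposits held at foreign banks 110.1, inward foreign direct investment in the manufacturing sector 390.5, foreign purchases of domestic corporate bonds 788.4, new loans extended by domestic banks to foreign borrowers 513.2; secondary income: official development assistance provided to other countries 65.4; primary income: compensation paid to foreign seasonal workers 109.0, compensation earned by residents employed abroad 109.5.)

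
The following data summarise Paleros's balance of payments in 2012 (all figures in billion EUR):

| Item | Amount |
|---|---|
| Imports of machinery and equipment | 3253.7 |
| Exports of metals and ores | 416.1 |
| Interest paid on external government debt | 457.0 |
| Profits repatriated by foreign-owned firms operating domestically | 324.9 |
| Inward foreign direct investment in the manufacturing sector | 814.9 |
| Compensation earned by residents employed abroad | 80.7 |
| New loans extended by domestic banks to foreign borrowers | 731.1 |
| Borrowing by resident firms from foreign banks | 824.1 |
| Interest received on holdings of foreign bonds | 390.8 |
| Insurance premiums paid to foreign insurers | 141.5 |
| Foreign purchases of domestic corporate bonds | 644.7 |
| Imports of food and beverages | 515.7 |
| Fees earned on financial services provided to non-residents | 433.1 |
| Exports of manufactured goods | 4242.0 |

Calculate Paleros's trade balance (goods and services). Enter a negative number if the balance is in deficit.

Goods: -515.7 + 4242.0 + 416.1 - 3253.7 = 888.7
Services: 433.1 - 141.5 = 291.6
Trade balance = 888.7 + 291.6 = 1180.3
(Excluded from the trade balance — primary income: interest paid on external government debt 457.0, profits repatriated by foreign-owned firms operating domestically 324.9, compensation earned by residents employed abroad 80.7, interest received on holdings of foreign bonds 390.8; financial account: inward foreign direct investment in the manufacturing sector 814.9, new loans extended by domestic banks to foreign borrowers 731.1, borrowing by resident firms from foreign banks 824.1, foreign purchases of domestic corporate bonds 644.7.)

1180.3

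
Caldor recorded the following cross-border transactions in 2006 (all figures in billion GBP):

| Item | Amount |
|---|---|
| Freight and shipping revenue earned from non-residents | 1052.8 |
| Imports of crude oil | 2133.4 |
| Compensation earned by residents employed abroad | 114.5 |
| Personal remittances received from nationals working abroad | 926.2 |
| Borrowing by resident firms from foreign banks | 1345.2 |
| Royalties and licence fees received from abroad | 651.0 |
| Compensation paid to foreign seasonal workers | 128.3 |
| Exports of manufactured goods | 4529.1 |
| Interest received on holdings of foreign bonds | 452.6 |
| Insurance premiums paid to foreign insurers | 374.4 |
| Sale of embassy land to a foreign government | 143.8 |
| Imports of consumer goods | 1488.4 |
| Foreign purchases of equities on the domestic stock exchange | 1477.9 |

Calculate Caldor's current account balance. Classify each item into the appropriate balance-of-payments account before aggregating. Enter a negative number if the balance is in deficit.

3601.7

Goods: -1488.4 - 2133.4 + 4529.1 = 907.3
Services: 1052.8 + 651.0 - 374.4 = 1329.4
Primary income: 452.6 + 114.5 - 128.3 = 438.8
Secondary income: 926.2
Current account = 907.3 + 1329.4 + 438.8 + 926.2 = 3601.7
(Excluded from the current account — financial account: borrowing by resident firms from foreign banks 1345.2, foreign purchases of equities on the domestic stock exchange 1477.9; capital account: sale of embassy land to a foreign government 143.8.)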